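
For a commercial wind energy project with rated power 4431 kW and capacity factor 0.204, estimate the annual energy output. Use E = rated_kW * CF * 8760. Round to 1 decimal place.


Annual energy = rated_kW * capacity_factor * hours_per_year
Given: P_rated = 4431 kW, CF = 0.204, hours = 8760
E = 4431 * 0.204 * 8760
E = 7918374.2 kWh

7918374.2


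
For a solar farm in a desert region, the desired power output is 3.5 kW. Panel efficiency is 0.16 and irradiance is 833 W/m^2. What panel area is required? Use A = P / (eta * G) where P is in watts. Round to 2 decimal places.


Convert target power to watts: P = 3.5 * 1000 = 3500.0 W
Compute denominator: eta * G = 0.16 * 833 = 133.28
Required area A = P / (eta * G) = 3500.0 / 133.28
A = 26.26 m^2

26.26


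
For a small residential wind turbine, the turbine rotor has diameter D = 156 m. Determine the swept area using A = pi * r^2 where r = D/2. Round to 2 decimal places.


Compute the rotor radius:
  r = D / 2 = 156 / 2 = 78.0 m
Calculate swept area:
  A = pi * r^2 = pi * 78.0^2
  A = 19113.45 m^2

19113.45


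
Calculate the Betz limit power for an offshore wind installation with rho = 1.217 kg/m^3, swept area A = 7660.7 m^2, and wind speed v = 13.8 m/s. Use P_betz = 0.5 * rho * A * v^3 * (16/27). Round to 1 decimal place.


The Betz coefficient Cp_max = 16/27 = 0.5926
v^3 = 13.8^3 = 2628.072
P_betz = 0.5 * rho * A * v^3 * Cp_max
P_betz = 0.5 * 1.217 * 7660.7 * 2628.072 * 0.5926
P_betz = 7259764.2 W

7259764.2


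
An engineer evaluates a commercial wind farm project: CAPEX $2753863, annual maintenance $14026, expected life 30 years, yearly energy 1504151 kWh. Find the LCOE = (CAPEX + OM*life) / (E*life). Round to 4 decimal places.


Total cost = CAPEX + OM * lifetime = 2753863 + 14026 * 30 = 2753863 + 420780 = 3174643
Total generation = annual * lifetime = 1504151 * 30 = 45124530 kWh
LCOE = 3174643 / 45124530
LCOE = 0.0704 $/kWh

0.0704


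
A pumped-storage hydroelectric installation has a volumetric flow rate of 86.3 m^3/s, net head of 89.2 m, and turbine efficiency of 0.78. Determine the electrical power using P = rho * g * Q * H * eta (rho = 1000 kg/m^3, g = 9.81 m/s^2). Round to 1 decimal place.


Apply the hydropower formula P = rho * g * Q * H * eta
rho * g = 1000 * 9.81 = 9810.0
P = 9810.0 * 86.3 * 89.2 * 0.78
P = 58903250.3 W

58903250.3


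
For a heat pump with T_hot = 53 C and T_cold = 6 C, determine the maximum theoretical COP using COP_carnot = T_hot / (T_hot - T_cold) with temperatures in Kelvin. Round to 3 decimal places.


Convert to Kelvin:
  T_hot = 53 + 273.15 = 326.15 K
  T_cold = 6 + 273.15 = 279.15 K
Apply Carnot COP formula:
  COP = T_hot_K / (T_hot_K - T_cold_K) = 326.15 / 47.0
  COP = 6.939

6.939


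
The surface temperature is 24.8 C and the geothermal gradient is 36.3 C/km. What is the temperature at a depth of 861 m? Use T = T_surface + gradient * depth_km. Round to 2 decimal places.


Convert depth to km: 861 / 1000 = 0.861 km
Temperature increase = gradient * depth_km = 36.3 * 0.861 = 31.25 C
Temperature at depth = T_surface + delta_T = 24.8 + 31.25
T = 56.05 C

56.05


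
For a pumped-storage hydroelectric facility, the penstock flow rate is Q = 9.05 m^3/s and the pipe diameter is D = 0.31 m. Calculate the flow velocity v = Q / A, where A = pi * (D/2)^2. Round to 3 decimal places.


Compute pipe cross-sectional area:
  A = pi * (D/2)^2 = pi * (0.31/2)^2 = 0.0755 m^2
Calculate velocity:
  v = Q / A = 9.05 / 0.0755
  v = 119.904 m/s

119.904


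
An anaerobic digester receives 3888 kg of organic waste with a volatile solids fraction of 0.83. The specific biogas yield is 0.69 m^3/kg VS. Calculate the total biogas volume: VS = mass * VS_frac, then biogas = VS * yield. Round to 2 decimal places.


Compute volatile solids:
  VS = mass * VS_fraction = 3888 * 0.83 = 3227.04 kg
Calculate biogas volume:
  Biogas = VS * specific_yield = 3227.04 * 0.69
  Biogas = 2226.66 m^3

2226.66


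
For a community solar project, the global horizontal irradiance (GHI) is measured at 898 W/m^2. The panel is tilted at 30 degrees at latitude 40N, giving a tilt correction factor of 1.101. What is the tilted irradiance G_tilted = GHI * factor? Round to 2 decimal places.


Identify the given values:
  GHI = 898 W/m^2, tilt correction factor = 1.101
Apply the formula G_tilted = GHI * factor:
  G_tilted = 898 * 1.101
  G_tilted = 988.70 W/m^2

988.70


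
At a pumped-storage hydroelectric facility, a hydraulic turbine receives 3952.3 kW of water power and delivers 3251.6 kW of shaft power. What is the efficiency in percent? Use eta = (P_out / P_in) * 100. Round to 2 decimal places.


Turbine efficiency = (output power / input power) * 100
eta = (3251.6 / 3952.3) * 100
eta = 82.27%

82.27


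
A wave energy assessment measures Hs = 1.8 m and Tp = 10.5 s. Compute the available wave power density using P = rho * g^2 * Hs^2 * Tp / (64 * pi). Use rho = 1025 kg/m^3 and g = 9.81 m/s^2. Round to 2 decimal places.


Apply wave power formula:
  g^2 = 9.81^2 = 96.2361
  Hs^2 = 1.8^2 = 3.24
  Numerator = rho * g^2 * Hs^2 * Tp = 1025 * 96.2361 * 3.24 * 10.5 = 3355800.93
  Denominator = 64 * pi = 201.0619
  P = 3355800.93 / 201.0619 = 16690.38 W/m

16690.38


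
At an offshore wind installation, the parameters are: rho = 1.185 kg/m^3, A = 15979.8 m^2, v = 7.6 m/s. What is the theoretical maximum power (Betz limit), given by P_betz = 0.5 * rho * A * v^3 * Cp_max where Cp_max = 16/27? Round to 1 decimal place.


The Betz coefficient Cp_max = 16/27 = 0.5926
v^3 = 7.6^3 = 438.976
P_betz = 0.5 * rho * A * v^3 * Cp_max
P_betz = 0.5 * 1.185 * 15979.8 * 438.976 * 0.5926
P_betz = 2462956.2 W

2462956.2


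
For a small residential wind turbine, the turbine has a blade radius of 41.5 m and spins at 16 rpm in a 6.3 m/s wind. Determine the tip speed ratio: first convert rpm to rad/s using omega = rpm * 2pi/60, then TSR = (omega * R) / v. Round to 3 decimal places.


Convert rotational speed to rad/s:
  omega = 16 * 2 * pi / 60 = 1.6755 rad/s
Compute tip speed:
  v_tip = omega * R = 1.6755 * 41.5 = 69.534 m/s
Tip speed ratio:
  TSR = v_tip / v_wind = 69.534 / 6.3 = 11.037

11.037


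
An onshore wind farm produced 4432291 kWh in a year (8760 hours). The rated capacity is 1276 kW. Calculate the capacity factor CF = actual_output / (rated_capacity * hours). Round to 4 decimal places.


Capacity factor = actual output / maximum possible output
Maximum possible = rated * hours = 1276 * 8760 = 11177760 kWh
CF = 4432291 / 11177760
CF = 0.3965

0.3965


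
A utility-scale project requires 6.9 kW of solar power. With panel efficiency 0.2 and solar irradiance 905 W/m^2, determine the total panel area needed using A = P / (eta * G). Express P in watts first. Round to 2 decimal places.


Convert target power to watts: P = 6.9 * 1000 = 6900.0 W
Compute denominator: eta * G = 0.2 * 905 = 181.0
Required area A = P / (eta * G) = 6900.0 / 181.0
A = 38.12 m^2

38.12


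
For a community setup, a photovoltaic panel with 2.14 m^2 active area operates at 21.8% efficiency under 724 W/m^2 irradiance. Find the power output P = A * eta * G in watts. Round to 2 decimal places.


Use the solar power formula P = A * eta * G.
Given: A = 2.14 m^2, eta = 0.218, G = 724 W/m^2
P = 2.14 * 0.218 * 724
P = 337.76 W

337.76


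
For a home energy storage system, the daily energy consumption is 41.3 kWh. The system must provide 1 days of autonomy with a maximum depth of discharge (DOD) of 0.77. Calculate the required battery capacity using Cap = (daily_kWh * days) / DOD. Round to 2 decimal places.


Total energy needed = daily * days = 41.3 * 1 = 41.3 kWh
Account for depth of discharge:
  Cap = total_energy / DOD = 41.3 / 0.77
  Cap = 53.64 kWh

53.64


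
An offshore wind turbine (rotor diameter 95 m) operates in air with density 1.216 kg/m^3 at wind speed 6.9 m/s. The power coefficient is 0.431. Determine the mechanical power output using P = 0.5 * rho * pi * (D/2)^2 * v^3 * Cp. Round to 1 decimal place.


Step 1 -- Compute swept area:
  A = pi * (D/2)^2 = pi * (95/2)^2 = 7088.22 m^2
Step 2 -- Apply wind power equation:
  P = 0.5 * rho * A * v^3 * Cp
  v^3 = 6.9^3 = 328.509
  P = 0.5 * 1.216 * 7088.22 * 328.509 * 0.431
  P = 610190.2 W

610190.2


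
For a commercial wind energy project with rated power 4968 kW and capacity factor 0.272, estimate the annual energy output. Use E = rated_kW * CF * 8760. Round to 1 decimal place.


Annual energy = rated_kW * capacity_factor * hours_per_year
Given: P_rated = 4968 kW, CF = 0.272, hours = 8760
E = 4968 * 0.272 * 8760
E = 11837353.0 kWh

11837353.0


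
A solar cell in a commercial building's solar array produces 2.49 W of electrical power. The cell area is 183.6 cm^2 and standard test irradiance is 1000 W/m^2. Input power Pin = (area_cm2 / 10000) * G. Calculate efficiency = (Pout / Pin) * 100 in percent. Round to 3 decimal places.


First compute the input power:
  Pin = area_cm2 / 10000 * G = 183.6 / 10000 * 1000 = 18.36 W
Then compute efficiency:
  Efficiency = (Pout / Pin) * 100 = (2.49 / 18.36) * 100
  Efficiency = 13.562%

13.562


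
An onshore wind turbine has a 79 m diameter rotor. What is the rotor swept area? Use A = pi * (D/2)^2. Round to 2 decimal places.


Compute the rotor radius:
  r = D / 2 = 79 / 2 = 39.5 m
Calculate swept area:
  A = pi * r^2 = pi * 39.5^2
  A = 4901.67 m^2

4901.67


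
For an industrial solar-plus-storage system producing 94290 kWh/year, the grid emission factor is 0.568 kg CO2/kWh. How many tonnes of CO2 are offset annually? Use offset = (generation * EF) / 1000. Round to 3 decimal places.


CO2 offset in kg = generation * emission_factor
CO2 offset = 94290 * 0.568 = 53556.72 kg
Convert to tonnes:
  CO2 offset = 53556.72 / 1000 = 53.557 tonnes

53.557


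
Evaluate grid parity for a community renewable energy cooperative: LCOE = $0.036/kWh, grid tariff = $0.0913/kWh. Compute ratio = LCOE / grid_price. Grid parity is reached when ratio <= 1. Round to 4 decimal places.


Compare LCOE to grid price:
  LCOE = $0.036/kWh, Grid price = $0.0913/kWh
  Ratio = LCOE / grid_price = 0.036 / 0.0913 = 0.3943
  Grid parity achieved (ratio <= 1)? yes

0.3943


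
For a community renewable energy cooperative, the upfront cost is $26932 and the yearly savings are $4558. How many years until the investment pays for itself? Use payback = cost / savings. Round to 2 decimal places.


Simple payback period = initial cost / annual savings
Payback = 26932 / 4558
Payback = 5.91 years

5.91


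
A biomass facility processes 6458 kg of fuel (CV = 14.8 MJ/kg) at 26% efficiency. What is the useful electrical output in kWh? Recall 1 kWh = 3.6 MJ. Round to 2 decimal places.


Total energy = mass * CV = 6458 * 14.8 = 95578.4 MJ
Useful energy = total * eta = 95578.4 * 0.26 = 24850.38 MJ
Convert to kWh: 24850.38 / 3.6
Useful energy = 6902.88 kWh

6902.88


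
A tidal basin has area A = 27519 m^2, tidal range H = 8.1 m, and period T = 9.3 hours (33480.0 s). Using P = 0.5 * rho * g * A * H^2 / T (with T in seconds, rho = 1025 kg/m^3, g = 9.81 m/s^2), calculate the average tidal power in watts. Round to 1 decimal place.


Convert period to seconds: T = 9.3 * 3600 = 33480.0 s
H^2 = 8.1^2 = 65.61
P = 0.5 * rho * g * A * H^2 / T
P = 0.5 * 1025 * 9.81 * 27519 * 65.61 / 33480.0
P = 271131.6 W

271131.6


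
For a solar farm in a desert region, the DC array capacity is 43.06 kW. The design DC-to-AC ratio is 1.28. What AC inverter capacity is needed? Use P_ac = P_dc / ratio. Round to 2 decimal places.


The inverter AC capacity is determined by the DC/AC ratio.
Given: P_dc = 43.06 kW, DC/AC ratio = 1.28
P_ac = P_dc / ratio = 43.06 / 1.28
P_ac = 33.64 kW

33.64


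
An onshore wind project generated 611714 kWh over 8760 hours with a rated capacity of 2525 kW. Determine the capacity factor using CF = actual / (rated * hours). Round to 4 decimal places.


Capacity factor = actual output / maximum possible output
Maximum possible = rated * hours = 2525 * 8760 = 22119000 kWh
CF = 611714 / 22119000
CF = 0.0277

0.0277


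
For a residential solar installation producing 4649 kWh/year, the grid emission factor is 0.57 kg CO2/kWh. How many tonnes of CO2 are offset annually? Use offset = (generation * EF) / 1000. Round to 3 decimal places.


CO2 offset in kg = generation * emission_factor
CO2 offset = 4649 * 0.57 = 2649.93 kg
Convert to tonnes:
  CO2 offset = 2649.93 / 1000 = 2.650 tonnes

2.650


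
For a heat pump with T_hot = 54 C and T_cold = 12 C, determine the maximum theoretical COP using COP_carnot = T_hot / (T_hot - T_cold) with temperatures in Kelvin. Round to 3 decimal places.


Convert to Kelvin:
  T_hot = 54 + 273.15 = 327.15 K
  T_cold = 12 + 273.15 = 285.15 K
Apply Carnot COP formula:
  COP = T_hot_K / (T_hot_K - T_cold_K) = 327.15 / 42.0
  COP = 7.789

7.789


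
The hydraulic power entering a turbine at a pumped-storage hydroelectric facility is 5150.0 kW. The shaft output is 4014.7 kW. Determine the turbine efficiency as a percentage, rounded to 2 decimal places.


Turbine efficiency = (output power / input power) * 100
eta = (4014.7 / 5150.0) * 100
eta = 77.96%

77.96


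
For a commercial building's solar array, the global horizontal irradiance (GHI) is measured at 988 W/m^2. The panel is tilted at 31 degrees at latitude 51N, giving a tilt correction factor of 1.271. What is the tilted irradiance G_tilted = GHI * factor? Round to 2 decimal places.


Identify the given values:
  GHI = 988 W/m^2, tilt correction factor = 1.271
Apply the formula G_tilted = GHI * factor:
  G_tilted = 988 * 1.271
  G_tilted = 1255.75 W/m^2

1255.75


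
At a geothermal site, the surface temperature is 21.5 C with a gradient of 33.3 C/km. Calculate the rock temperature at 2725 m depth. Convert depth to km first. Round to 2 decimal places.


Convert depth to km: 2725 / 1000 = 2.725 km
Temperature increase = gradient * depth_km = 33.3 * 2.725 = 90.74 C
Temperature at depth = T_surface + delta_T = 21.5 + 90.74
T = 112.24 C

112.24


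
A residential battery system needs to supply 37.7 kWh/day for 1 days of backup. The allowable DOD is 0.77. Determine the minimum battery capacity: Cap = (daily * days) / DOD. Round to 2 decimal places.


Total energy needed = daily * days = 37.7 * 1 = 37.7 kWh
Account for depth of discharge:
  Cap = total_energy / DOD = 37.7 / 0.77
  Cap = 48.96 kWh

48.96


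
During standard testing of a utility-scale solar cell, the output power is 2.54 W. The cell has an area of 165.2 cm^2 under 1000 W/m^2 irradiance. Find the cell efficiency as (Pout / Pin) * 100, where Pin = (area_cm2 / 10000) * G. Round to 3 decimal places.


First compute the input power:
  Pin = area_cm2 / 10000 * G = 165.2 / 10000 * 1000 = 16.52 W
Then compute efficiency:
  Efficiency = (Pout / Pin) * 100 = (2.54 / 16.52) * 100
  Efficiency = 15.375%

15.375


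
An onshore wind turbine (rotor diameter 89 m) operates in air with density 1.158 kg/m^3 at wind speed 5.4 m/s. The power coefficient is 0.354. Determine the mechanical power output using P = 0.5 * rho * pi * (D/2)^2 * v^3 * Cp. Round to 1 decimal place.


Step 1 -- Compute swept area:
  A = pi * (D/2)^2 = pi * (89/2)^2 = 6221.14 m^2
Step 2 -- Apply wind power equation:
  P = 0.5 * rho * A * v^3 * Cp
  v^3 = 5.4^3 = 157.464
  P = 0.5 * 1.158 * 6221.14 * 157.464 * 0.354
  P = 200785.8 W

200785.8


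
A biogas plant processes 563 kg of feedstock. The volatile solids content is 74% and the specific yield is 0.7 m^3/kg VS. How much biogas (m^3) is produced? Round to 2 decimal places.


Compute volatile solids:
  VS = mass * VS_fraction = 563 * 0.74 = 416.62 kg
Calculate biogas volume:
  Biogas = VS * specific_yield = 416.62 * 0.7
  Biogas = 291.63 m^3

291.63


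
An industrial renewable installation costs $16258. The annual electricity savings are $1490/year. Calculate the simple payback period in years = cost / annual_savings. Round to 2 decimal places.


Simple payback period = initial cost / annual savings
Payback = 16258 / 1490
Payback = 10.91 years

10.91


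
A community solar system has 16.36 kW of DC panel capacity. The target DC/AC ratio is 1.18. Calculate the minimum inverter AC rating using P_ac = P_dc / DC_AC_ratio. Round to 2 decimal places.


The inverter AC capacity is determined by the DC/AC ratio.
Given: P_dc = 16.36 kW, DC/AC ratio = 1.18
P_ac = P_dc / ratio = 16.36 / 1.18
P_ac = 13.86 kW

13.86


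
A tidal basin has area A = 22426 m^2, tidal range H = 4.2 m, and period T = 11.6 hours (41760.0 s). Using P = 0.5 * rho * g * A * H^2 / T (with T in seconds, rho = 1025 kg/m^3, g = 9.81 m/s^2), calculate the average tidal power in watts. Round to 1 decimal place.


Convert period to seconds: T = 11.6 * 3600 = 41760.0 s
H^2 = 4.2^2 = 17.64
P = 0.5 * rho * g * A * H^2 / T
P = 0.5 * 1025 * 9.81 * 22426 * 17.64 / 41760.0
P = 47627.0 W

47627.0


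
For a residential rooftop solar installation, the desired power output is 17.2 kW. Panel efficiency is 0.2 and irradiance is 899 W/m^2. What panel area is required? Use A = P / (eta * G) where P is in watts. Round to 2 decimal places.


Convert target power to watts: P = 17.2 * 1000 = 17200.0 W
Compute denominator: eta * G = 0.2 * 899 = 179.8
Required area A = P / (eta * G) = 17200.0 / 179.8
A = 95.66 m^2

95.66


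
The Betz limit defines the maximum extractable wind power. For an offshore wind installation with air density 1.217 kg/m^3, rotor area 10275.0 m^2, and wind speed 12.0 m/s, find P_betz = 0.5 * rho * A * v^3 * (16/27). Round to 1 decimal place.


The Betz coefficient Cp_max = 16/27 = 0.5926
v^3 = 12.0^3 = 1728.0
P_betz = 0.5 * rho * A * v^3 * Cp_max
P_betz = 0.5 * 1.217 * 10275.0 * 1728.0 * 0.5926
P_betz = 6402393.6 W

6402393.6


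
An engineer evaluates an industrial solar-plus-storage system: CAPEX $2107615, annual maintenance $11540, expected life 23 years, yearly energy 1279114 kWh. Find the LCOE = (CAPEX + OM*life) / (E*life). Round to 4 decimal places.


Total cost = CAPEX + OM * lifetime = 2107615 + 11540 * 23 = 2107615 + 265420 = 2373035
Total generation = annual * lifetime = 1279114 * 23 = 29419622 kWh
LCOE = 2373035 / 29419622
LCOE = 0.0807 $/kWh

0.0807


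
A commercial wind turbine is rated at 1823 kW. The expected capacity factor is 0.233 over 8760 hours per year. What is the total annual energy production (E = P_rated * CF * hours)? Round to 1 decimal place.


Annual energy = rated_kW * capacity_factor * hours_per_year
Given: P_rated = 1823 kW, CF = 0.233, hours = 8760
E = 1823 * 0.233 * 8760
E = 3720888.8 kWh

3720888.8


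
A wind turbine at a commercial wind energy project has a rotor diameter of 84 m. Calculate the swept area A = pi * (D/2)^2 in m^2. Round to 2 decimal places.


Compute the rotor radius:
  r = D / 2 = 84 / 2 = 42.0 m
Calculate swept area:
  A = pi * r^2 = pi * 42.0^2
  A = 5541.77 m^2

5541.77


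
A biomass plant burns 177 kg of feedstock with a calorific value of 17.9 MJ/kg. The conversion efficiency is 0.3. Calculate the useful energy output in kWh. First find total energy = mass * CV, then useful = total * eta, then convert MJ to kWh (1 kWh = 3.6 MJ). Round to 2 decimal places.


Total energy = mass * CV = 177 * 17.9 = 3168.3 MJ
Useful energy = total * eta = 3168.3 * 0.3 = 950.49 MJ
Convert to kWh: 950.49 / 3.6
Useful energy = 264.03 kWh

264.03


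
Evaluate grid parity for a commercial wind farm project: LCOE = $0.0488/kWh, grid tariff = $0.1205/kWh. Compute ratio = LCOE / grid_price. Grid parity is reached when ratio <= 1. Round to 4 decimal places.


Compare LCOE to grid price:
  LCOE = $0.0488/kWh, Grid price = $0.1205/kWh
  Ratio = LCOE / grid_price = 0.0488 / 0.1205 = 0.4050
  Grid parity achieved (ratio <= 1)? yes

0.4050


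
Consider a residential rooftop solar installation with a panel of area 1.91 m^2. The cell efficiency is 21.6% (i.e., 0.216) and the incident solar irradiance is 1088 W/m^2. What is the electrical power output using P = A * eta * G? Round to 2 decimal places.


Use the solar power formula P = A * eta * G.
Given: A = 1.91 m^2, eta = 0.216, G = 1088 W/m^2
P = 1.91 * 0.216 * 1088
P = 448.87 W

448.87


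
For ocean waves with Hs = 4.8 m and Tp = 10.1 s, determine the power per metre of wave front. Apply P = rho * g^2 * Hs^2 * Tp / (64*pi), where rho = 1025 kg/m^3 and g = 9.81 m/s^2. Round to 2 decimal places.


Apply wave power formula:
  g^2 = 9.81^2 = 96.2361
  Hs^2 = 4.8^2 = 23.04
  Numerator = rho * g^2 * Hs^2 * Tp = 1025 * 96.2361 * 23.04 * 10.1 = 22954388.55
  Denominator = 64 * pi = 201.0619
  P = 22954388.55 / 201.0619 = 114165.76 W/m

114165.76


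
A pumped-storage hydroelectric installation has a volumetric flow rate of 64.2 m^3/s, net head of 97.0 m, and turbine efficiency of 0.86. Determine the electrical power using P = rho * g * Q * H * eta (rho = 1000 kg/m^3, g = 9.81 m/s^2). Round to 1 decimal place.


Apply the hydropower formula P = rho * g * Q * H * eta
rho * g = 1000 * 9.81 = 9810.0
P = 9810.0 * 64.2 * 97.0 * 0.86
P = 52538082.8 W

52538082.8


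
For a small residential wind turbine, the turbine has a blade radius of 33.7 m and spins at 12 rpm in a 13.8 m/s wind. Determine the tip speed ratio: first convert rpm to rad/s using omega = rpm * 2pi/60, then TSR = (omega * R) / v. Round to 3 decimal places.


Convert rotational speed to rad/s:
  omega = 12 * 2 * pi / 60 = 1.2566 rad/s
Compute tip speed:
  v_tip = omega * R = 1.2566 * 33.7 = 42.349 m/s
Tip speed ratio:
  TSR = v_tip / v_wind = 42.349 / 13.8 = 3.069

3.069


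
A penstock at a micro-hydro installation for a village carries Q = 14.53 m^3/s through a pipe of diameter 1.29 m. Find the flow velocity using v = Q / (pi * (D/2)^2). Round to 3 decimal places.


Compute pipe cross-sectional area:
  A = pi * (D/2)^2 = pi * (1.29/2)^2 = 1.307 m^2
Calculate velocity:
  v = Q / A = 14.53 / 1.307
  v = 11.117 m/s

11.117


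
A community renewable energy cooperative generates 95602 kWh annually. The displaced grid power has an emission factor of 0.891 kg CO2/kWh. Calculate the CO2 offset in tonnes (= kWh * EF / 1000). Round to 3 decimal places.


CO2 offset in kg = generation * emission_factor
CO2 offset = 95602 * 0.891 = 85181.38 kg
Convert to tonnes:
  CO2 offset = 85181.38 / 1000 = 85.181 tonnes

85.181


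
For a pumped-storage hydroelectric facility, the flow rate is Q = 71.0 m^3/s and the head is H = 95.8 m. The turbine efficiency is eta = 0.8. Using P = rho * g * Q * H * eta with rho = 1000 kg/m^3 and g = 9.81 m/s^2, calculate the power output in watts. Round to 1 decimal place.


Apply the hydropower formula P = rho * g * Q * H * eta
rho * g = 1000 * 9.81 = 9810.0
P = 9810.0 * 71.0 * 95.8 * 0.8
P = 53380526.4 W

53380526.4


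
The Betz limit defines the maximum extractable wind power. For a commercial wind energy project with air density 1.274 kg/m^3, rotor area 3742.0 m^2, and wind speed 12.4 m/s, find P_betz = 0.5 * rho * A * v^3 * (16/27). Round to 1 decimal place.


The Betz coefficient Cp_max = 16/27 = 0.5926
v^3 = 12.4^3 = 1906.624
P_betz = 0.5 * rho * A * v^3 * Cp_max
P_betz = 0.5 * 1.274 * 3742.0 * 1906.624 * 0.5926
P_betz = 2693174.5 W

2693174.5


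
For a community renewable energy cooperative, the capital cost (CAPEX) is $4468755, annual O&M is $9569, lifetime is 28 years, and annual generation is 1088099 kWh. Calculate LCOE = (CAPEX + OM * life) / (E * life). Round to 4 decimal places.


Total cost = CAPEX + OM * lifetime = 4468755 + 9569 * 28 = 4468755 + 267932 = 4736687
Total generation = annual * lifetime = 1088099 * 28 = 30466772 kWh
LCOE = 4736687 / 30466772
LCOE = 0.1555 $/kWh

0.1555


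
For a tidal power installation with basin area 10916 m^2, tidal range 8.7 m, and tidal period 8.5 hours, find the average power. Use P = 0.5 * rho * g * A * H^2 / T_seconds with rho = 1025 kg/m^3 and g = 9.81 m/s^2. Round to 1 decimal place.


Convert period to seconds: T = 8.5 * 3600 = 30600.0 s
H^2 = 8.7^2 = 75.69
P = 0.5 * rho * g * A * H^2 / T
P = 0.5 * 1025 * 9.81 * 10916 * 75.69 / 30600.0
P = 135751.1 W

135751.1


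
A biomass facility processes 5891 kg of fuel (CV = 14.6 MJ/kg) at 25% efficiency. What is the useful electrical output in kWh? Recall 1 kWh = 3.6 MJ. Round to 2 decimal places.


Total energy = mass * CV = 5891 * 14.6 = 86008.6 MJ
Useful energy = total * eta = 86008.6 * 0.25 = 21502.15 MJ
Convert to kWh: 21502.15 / 3.6
Useful energy = 5972.82 kWh

5972.82


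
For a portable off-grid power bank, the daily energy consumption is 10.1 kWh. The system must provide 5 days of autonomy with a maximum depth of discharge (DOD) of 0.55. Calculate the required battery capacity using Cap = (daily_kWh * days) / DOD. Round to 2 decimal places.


Total energy needed = daily * days = 10.1 * 5 = 50.5 kWh
Account for depth of discharge:
  Cap = total_energy / DOD = 50.5 / 0.55
  Cap = 91.82 kWh

91.82


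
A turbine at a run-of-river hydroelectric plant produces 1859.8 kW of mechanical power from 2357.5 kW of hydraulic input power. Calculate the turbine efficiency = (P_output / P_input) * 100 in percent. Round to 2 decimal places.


Turbine efficiency = (output power / input power) * 100
eta = (1859.8 / 2357.5) * 100
eta = 78.89%

78.89


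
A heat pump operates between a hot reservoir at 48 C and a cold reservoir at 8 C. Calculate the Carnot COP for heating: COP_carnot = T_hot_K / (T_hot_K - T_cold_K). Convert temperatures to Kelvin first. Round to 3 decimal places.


Convert to Kelvin:
  T_hot = 48 + 273.15 = 321.15 K
  T_cold = 8 + 273.15 = 281.15 K
Apply Carnot COP formula:
  COP = T_hot_K / (T_hot_K - T_cold_K) = 321.15 / 40.0
  COP = 8.029

8.029


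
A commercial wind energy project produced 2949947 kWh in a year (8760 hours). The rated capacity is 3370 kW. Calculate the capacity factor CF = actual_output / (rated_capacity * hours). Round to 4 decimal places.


Capacity factor = actual output / maximum possible output
Maximum possible = rated * hours = 3370 * 8760 = 29521200 kWh
CF = 2949947 / 29521200
CF = 0.0999

0.0999


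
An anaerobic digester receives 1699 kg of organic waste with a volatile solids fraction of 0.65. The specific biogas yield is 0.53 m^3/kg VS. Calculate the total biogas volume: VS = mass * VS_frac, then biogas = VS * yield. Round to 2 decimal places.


Compute volatile solids:
  VS = mass * VS_fraction = 1699 * 0.65 = 1104.35 kg
Calculate biogas volume:
  Biogas = VS * specific_yield = 1104.35 * 0.53
  Biogas = 585.31 m^3

585.31


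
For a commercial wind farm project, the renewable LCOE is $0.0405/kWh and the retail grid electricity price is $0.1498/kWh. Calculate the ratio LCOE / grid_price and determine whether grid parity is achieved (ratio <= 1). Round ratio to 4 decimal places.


Compare LCOE to grid price:
  LCOE = $0.0405/kWh, Grid price = $0.1498/kWh
  Ratio = LCOE / grid_price = 0.0405 / 0.1498 = 0.2704
  Grid parity achieved (ratio <= 1)? yes

0.2704


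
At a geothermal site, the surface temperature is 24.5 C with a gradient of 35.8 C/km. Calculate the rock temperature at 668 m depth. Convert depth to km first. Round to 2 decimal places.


Convert depth to km: 668 / 1000 = 0.668 km
Temperature increase = gradient * depth_km = 35.8 * 0.668 = 23.91 C
Temperature at depth = T_surface + delta_T = 24.5 + 23.91
T = 48.41 C

48.41


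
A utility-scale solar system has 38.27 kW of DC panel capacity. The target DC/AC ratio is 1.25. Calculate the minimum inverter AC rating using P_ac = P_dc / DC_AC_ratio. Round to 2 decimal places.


The inverter AC capacity is determined by the DC/AC ratio.
Given: P_dc = 38.27 kW, DC/AC ratio = 1.25
P_ac = P_dc / ratio = 38.27 / 1.25
P_ac = 30.62 kW

30.62


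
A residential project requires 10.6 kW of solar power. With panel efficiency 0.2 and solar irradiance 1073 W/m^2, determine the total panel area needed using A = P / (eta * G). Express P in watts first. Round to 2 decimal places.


Convert target power to watts: P = 10.6 * 1000 = 10600.0 W
Compute denominator: eta * G = 0.2 * 1073 = 214.6
Required area A = P / (eta * G) = 10600.0 / 214.6
A = 49.39 m^2

49.39


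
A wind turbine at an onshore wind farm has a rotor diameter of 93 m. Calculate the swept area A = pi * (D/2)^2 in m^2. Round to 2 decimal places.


Compute the rotor radius:
  r = D / 2 = 93 / 2 = 46.5 m
Calculate swept area:
  A = pi * r^2 = pi * 46.5^2
  A = 6792.91 m^2

6792.91


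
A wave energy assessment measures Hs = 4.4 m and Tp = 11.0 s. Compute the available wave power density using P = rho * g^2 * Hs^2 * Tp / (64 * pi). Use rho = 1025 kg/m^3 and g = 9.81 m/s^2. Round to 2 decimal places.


Apply wave power formula:
  g^2 = 9.81^2 = 96.2361
  Hs^2 = 4.4^2 = 19.36
  Numerator = rho * g^2 * Hs^2 * Tp = 1025 * 96.2361 * 19.36 * 11.0 = 21006800.85
  Denominator = 64 * pi = 201.0619
  P = 21006800.85 / 201.0619 = 104479.26 W/m

104479.26


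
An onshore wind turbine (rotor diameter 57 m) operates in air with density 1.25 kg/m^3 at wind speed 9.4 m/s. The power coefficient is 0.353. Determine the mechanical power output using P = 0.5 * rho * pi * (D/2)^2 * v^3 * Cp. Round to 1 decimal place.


Step 1 -- Compute swept area:
  A = pi * (D/2)^2 = pi * (57/2)^2 = 2551.76 m^2
Step 2 -- Apply wind power equation:
  P = 0.5 * rho * A * v^3 * Cp
  v^3 = 9.4^3 = 830.584
  P = 0.5 * 1.25 * 2551.76 * 830.584 * 0.353
  P = 467603.6 W

467603.6


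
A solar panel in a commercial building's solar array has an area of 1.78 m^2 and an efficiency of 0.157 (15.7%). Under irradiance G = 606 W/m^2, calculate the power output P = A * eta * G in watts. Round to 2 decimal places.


Use the solar power formula P = A * eta * G.
Given: A = 1.78 m^2, eta = 0.157, G = 606 W/m^2
P = 1.78 * 0.157 * 606
P = 169.35 W

169.35


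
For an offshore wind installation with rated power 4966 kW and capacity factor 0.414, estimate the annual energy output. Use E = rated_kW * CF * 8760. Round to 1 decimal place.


Annual energy = rated_kW * capacity_factor * hours_per_year
Given: P_rated = 4966 kW, CF = 0.414, hours = 8760
E = 4966 * 0.414 * 8760
E = 18009894.2 kWh

18009894.2


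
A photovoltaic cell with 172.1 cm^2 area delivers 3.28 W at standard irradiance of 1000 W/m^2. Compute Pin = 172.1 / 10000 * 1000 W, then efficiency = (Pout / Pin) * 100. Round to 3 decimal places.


First compute the input power:
  Pin = area_cm2 / 10000 * G = 172.1 / 10000 * 1000 = 17.21 W
Then compute efficiency:
  Efficiency = (Pout / Pin) * 100 = (3.28 / 17.21) * 100
  Efficiency = 19.059%

19.059


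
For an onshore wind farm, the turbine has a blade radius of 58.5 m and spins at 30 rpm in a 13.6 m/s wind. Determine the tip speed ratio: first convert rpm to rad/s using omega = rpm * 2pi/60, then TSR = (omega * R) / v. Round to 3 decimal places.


Convert rotational speed to rad/s:
  omega = 30 * 2 * pi / 60 = 3.1416 rad/s
Compute tip speed:
  v_tip = omega * R = 3.1416 * 58.5 = 183.783 m/s
Tip speed ratio:
  TSR = v_tip / v_wind = 183.783 / 13.6 = 13.513

13.513


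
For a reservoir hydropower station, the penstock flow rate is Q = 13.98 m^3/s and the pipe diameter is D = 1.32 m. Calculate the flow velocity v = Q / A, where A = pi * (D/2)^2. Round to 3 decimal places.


Compute pipe cross-sectional area:
  A = pi * (D/2)^2 = pi * (1.32/2)^2 = 1.3685 m^2
Calculate velocity:
  v = Q / A = 13.98 / 1.3685
  v = 10.216 m/s

10.216


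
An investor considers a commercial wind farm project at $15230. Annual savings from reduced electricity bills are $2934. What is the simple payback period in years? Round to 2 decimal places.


Simple payback period = initial cost / annual savings
Payback = 15230 / 2934
Payback = 5.19 years

5.19


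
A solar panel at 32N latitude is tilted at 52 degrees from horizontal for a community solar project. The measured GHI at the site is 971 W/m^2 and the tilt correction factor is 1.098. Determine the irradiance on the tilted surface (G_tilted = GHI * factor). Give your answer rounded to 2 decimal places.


Identify the given values:
  GHI = 971 W/m^2, tilt correction factor = 1.098
Apply the formula G_tilted = GHI * factor:
  G_tilted = 971 * 1.098
  G_tilted = 1066.16 W/m^2

1066.16


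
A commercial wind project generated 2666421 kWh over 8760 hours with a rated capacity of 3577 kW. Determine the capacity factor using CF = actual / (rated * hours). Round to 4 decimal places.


Capacity factor = actual output / maximum possible output
Maximum possible = rated * hours = 3577 * 8760 = 31334520 kWh
CF = 2666421 / 31334520
CF = 0.0851

0.0851


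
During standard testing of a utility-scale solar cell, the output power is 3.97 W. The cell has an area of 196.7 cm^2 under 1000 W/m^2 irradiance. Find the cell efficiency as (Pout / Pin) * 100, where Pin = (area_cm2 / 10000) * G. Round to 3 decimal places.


First compute the input power:
  Pin = area_cm2 / 10000 * G = 196.7 / 10000 * 1000 = 19.67 W
Then compute efficiency:
  Efficiency = (Pout / Pin) * 100 = (3.97 / 19.67) * 100
  Efficiency = 20.183%

20.183


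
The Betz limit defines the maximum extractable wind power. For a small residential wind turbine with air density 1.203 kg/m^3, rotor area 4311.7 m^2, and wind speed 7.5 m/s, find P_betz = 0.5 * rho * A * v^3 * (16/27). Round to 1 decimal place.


The Betz coefficient Cp_max = 16/27 = 0.5926
v^3 = 7.5^3 = 421.875
P_betz = 0.5 * rho * A * v^3 * Cp_max
P_betz = 0.5 * 1.203 * 4311.7 * 421.875 * 0.5926
P_betz = 648371.9 W

648371.9


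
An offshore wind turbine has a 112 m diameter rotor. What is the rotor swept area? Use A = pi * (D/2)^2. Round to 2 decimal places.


Compute the rotor radius:
  r = D / 2 = 112 / 2 = 56.0 m
Calculate swept area:
  A = pi * r^2 = pi * 56.0^2
  A = 9852.03 m^2

9852.03


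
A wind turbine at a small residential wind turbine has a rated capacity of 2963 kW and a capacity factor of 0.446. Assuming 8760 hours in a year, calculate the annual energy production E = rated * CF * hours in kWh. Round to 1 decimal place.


Annual energy = rated_kW * capacity_factor * hours_per_year
Given: P_rated = 2963 kW, CF = 0.446, hours = 8760
E = 2963 * 0.446 * 8760
E = 11576322.5 kWh

11576322.5


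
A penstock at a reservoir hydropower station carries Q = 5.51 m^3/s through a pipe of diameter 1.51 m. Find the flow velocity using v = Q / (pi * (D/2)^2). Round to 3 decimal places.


Compute pipe cross-sectional area:
  A = pi * (D/2)^2 = pi * (1.51/2)^2 = 1.7908 m^2
Calculate velocity:
  v = Q / A = 5.51 / 1.7908
  v = 3.077 m/s

3.077


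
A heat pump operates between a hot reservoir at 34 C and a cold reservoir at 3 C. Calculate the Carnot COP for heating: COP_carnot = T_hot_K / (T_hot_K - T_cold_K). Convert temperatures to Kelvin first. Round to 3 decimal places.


Convert to Kelvin:
  T_hot = 34 + 273.15 = 307.15 K
  T_cold = 3 + 273.15 = 276.15 K
Apply Carnot COP formula:
  COP = T_hot_K / (T_hot_K - T_cold_K) = 307.15 / 31.0
  COP = 9.908

9.908


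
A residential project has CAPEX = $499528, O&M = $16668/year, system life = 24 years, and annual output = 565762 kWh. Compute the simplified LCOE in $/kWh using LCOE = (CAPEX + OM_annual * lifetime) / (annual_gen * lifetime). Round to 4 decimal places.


Total cost = CAPEX + OM * lifetime = 499528 + 16668 * 24 = 499528 + 400032 = 899560
Total generation = annual * lifetime = 565762 * 24 = 13578288 kWh
LCOE = 899560 / 13578288
LCOE = 0.0662 $/kWh

0.0662


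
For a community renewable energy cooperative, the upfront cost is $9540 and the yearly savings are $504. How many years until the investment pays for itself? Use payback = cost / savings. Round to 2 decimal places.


Simple payback period = initial cost / annual savings
Payback = 9540 / 504
Payback = 18.93 years

18.93


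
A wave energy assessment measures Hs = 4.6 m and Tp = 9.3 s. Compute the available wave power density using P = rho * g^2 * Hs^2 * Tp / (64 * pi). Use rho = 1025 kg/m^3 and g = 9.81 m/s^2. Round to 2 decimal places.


Apply wave power formula:
  g^2 = 9.81^2 = 96.2361
  Hs^2 = 4.6^2 = 21.16
  Numerator = rho * g^2 * Hs^2 * Tp = 1025 * 96.2361 * 21.16 * 9.3 = 19411562.39
  Denominator = 64 * pi = 201.0619
  P = 19411562.39 / 201.0619 = 96545.19 W/m

96545.19


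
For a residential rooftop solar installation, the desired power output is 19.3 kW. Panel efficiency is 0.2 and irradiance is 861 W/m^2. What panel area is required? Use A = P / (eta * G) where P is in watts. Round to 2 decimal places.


Convert target power to watts: P = 19.3 * 1000 = 19300.0 W
Compute denominator: eta * G = 0.2 * 861 = 172.2
Required area A = P / (eta * G) = 19300.0 / 172.2
A = 112.08 m^2

112.08


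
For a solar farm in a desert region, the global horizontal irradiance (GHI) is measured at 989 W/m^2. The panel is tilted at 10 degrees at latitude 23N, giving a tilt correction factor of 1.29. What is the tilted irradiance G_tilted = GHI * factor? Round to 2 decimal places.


Identify the given values:
  GHI = 989 W/m^2, tilt correction factor = 1.29
Apply the formula G_tilted = GHI * factor:
  G_tilted = 989 * 1.29
  G_tilted = 1275.81 W/m^2

1275.81


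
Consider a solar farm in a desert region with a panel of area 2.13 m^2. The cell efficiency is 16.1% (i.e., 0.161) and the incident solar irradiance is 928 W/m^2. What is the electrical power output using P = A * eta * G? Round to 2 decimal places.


Use the solar power formula P = A * eta * G.
Given: A = 2.13 m^2, eta = 0.161, G = 928 W/m^2
P = 2.13 * 0.161 * 928
P = 318.24 W

318.24


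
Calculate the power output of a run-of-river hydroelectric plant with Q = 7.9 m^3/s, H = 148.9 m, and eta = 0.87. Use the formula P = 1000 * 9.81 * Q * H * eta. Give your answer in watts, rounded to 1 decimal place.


Apply the hydropower formula P = rho * g * Q * H * eta
rho * g = 1000 * 9.81 = 9810.0
P = 9810.0 * 7.9 * 148.9 * 0.87
P = 10039453.0 W

10039453.0


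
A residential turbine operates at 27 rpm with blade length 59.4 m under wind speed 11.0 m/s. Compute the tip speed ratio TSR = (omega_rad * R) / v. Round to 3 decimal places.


Convert rotational speed to rad/s:
  omega = 27 * 2 * pi / 60 = 2.8274 rad/s
Compute tip speed:
  v_tip = omega * R = 2.8274 * 59.4 = 167.95 m/s
Tip speed ratio:
  TSR = v_tip / v_wind = 167.95 / 11.0 = 15.268

15.268


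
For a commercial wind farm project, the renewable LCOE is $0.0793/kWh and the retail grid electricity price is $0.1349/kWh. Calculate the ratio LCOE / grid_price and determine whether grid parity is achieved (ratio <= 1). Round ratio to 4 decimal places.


Compare LCOE to grid price:
  LCOE = $0.0793/kWh, Grid price = $0.1349/kWh
  Ratio = LCOE / grid_price = 0.0793 / 0.1349 = 0.5878
  Grid parity achieved (ratio <= 1)? yes

0.5878


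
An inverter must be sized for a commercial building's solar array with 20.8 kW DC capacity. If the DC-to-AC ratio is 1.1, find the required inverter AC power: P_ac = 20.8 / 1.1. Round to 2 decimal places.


The inverter AC capacity is determined by the DC/AC ratio.
Given: P_dc = 20.8 kW, DC/AC ratio = 1.1
P_ac = P_dc / ratio = 20.8 / 1.1
P_ac = 18.91 kW

18.91


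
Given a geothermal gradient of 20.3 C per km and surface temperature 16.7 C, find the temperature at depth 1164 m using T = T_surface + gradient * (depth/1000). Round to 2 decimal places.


Convert depth to km: 1164 / 1000 = 1.164 km
Temperature increase = gradient * depth_km = 20.3 * 1.164 = 23.63 C
Temperature at depth = T_surface + delta_T = 16.7 + 23.63
T = 40.33 C

40.33


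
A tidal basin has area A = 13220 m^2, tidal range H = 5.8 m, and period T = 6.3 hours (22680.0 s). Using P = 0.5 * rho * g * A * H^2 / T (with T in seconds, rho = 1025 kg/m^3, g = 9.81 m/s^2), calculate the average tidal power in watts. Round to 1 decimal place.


Convert period to seconds: T = 6.3 * 3600 = 22680.0 s
H^2 = 5.8^2 = 33.64
P = 0.5 * rho * g * A * H^2 / T
P = 0.5 * 1025 * 9.81 * 13220 * 33.64 / 22680.0
P = 98584.2 W

98584.2


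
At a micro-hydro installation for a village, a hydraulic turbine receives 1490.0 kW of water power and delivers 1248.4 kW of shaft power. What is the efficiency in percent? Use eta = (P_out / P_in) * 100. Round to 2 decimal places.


Turbine efficiency = (output power / input power) * 100
eta = (1248.4 / 1490.0) * 100
eta = 83.79%

83.79
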